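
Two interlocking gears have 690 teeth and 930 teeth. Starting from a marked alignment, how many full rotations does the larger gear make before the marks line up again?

All finish a whole number of cycles simultaneously at t = LCM of the periods.
690 = 2 × 3 × 5 × 23
930 = 2 × 3 × 5 × 31
LCM(690, 930) = 2 × 3 × 5 × 23 × 31 = 21390.
Rotations for period 930: 21390 / 930 = 23.

23 rotations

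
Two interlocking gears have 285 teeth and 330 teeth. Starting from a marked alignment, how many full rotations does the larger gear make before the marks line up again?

19 rotations

The first common completion time is the LCM of the periods.
285 = 3 × 5 × 19
330 = 2 × 3 × 5 × 11
LCM(285, 330) = 2 × 3 × 5 × 11 × 19 = 6270.
Rotations for period 330: 6270 / 330 = 19.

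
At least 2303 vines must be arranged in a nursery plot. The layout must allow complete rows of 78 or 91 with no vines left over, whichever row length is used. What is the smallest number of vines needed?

The number of vines must be a common multiple of 78 and 91, so a multiple of their LCM.
78 = 2 × 3 × 13
91 = 7 × 13
LCM(78, 91) = 2 × 3 × 7 × 13 = 546.
Smallest multiple of 546 that is ≥ 2303: ⌈2303/546⌉ × 546 = 5 × 546 = 2730.

2730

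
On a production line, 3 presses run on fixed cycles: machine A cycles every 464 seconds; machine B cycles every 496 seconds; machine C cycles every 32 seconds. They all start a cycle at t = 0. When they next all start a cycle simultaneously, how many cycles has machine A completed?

62 cycles

They are all back at their starting positions together after one LCM of the periods.
464 = 2^4 × 29
496 = 2^4 × 31
32 = 2^5
LCM(464, 496, 32) = 2^5 × 29 × 31 = 28768.
Cycles for period 464: 28768 / 464 = 62.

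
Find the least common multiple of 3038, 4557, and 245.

45570

3038 = 2 × 7^2 × 31
4557 = 3 × 7^2 × 31
245 = 5 × 7^2
LCM(3038, 4557, 245) = 2 × 3 × 5 × 7^2 × 31 = 45570.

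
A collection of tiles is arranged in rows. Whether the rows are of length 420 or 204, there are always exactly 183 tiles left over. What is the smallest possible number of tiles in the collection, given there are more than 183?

7323

N − 183 must be a common multiple of 420 and 204.
420 = 2^2 × 3 × 5 × 7
204 = 2^2 × 3 × 17
LCM(420, 204) = 2^2 × 3 × 5 × 7 × 17 = 7140.
Smallest N > 183 is LCM + 183 = 7140 + 183 = 7323.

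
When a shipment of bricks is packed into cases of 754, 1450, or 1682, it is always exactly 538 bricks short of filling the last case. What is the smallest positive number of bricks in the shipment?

Being 538 short of a full case of size k means N ≡ −538 (mod k), i.e. N + 538 is a multiple of each size.
754 = 2 × 13 × 29
1450 = 2 × 5^2 × 29
1682 = 2 × 29^2
LCM(754, 1450, 1682) = 2 × 5^2 × 13 × 29^2 = 546650.
Smallest positive N is 546650 − 538 = 546112.

546112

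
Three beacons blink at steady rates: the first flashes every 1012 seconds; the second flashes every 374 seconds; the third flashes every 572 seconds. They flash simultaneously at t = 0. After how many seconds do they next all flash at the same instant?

223652 seconds

The first simultaneous occurrence is after LCM of the individual periods.
1012 = 2^2 × 11 × 23
374 = 2 × 11 × 17
572 = 2^2 × 11 × 13
LCM(1012, 374, 572) = 2^2 × 11 × 13 × 17 × 23 = 223652.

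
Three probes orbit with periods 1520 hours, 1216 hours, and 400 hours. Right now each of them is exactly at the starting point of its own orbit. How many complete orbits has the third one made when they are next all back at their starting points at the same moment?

76 orbits

All finish a whole number of cycles simultaneously at t = LCM of the periods.
1520 = 2^4 × 5 × 19
1216 = 2^6 × 19
400 = 2^4 × 5^2
LCM(1520, 1216, 400) = 2^6 × 5^2 × 19 = 30400.
Orbits for period 400: 30400 / 400 = 76.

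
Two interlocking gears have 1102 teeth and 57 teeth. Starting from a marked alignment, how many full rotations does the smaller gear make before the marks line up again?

They are all back at their starting positions together after one LCM of the periods.
1102 = 2 × 19 × 29
57 = 3 × 19
LCM(1102, 57) = 2 × 3 × 19 × 29 = 3306.
Rotations for period 57: 3306 / 57 = 58.

58 rotations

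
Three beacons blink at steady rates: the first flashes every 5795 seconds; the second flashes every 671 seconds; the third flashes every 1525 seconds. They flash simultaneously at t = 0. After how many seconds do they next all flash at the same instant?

The first simultaneous occurrence is after LCM of the individual periods.
5795 = 5 × 19 × 61
671 = 11 × 61
1525 = 5^2 × 61
LCM(5795, 671, 1525) = 5^2 × 11 × 19 × 61 = 318725.

318725 seconds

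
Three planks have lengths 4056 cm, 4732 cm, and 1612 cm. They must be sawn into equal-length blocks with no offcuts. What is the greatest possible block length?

This is the greatest common divisor of 4056, 4732, and 1612.
4056 = 2^3 × 3 × 13^2
4732 = 2^2 × 7 × 13^2
1612 = 2^2 × 13 × 31
gcd(4056, 4732, 1612) = 2^2 × 13 = 52.

52 cm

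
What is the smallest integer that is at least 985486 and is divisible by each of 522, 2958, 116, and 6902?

993888

The integer must be a common multiple of 522, 2958, 116, and 6902, so a multiple of their LCM.
522 = 2 × 3^2 × 29
2958 = 2 × 3 × 17 × 29
116 = 2^2 × 29
6902 = 2 × 7 × 17 × 29
LCM(522, 2958, 116, 6902) = 2^2 × 3^2 × 7 × 17 × 29 = 124236.
Smallest multiple of 124236 that is ≥ 985486: ⌈985486/124236⌉ × 124236 = 8 × 124236 = 993888.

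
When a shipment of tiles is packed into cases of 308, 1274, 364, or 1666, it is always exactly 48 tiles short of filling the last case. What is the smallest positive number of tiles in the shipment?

Being 48 short of a full case of size k means N ≡ −48 (mod k), i.e. N + 48 is a multiple of each size.
308 = 2^2 × 7 × 11
1274 = 2 × 7^2 × 13
364 = 2^2 × 7 × 13
1666 = 2 × 7^2 × 17
LCM(308, 1274, 364, 1666) = 2^2 × 7^2 × 11 × 13 × 17 = 476476.
Smallest positive N is 476476 − 48 = 476428.

476428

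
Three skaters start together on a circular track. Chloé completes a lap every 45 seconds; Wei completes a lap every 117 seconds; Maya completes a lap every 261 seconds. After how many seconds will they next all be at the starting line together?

16965 seconds

The first simultaneous occurrence is after LCM of the individual periods.
45 = 3^2 × 5
117 = 3^2 × 13
261 = 3^2 × 29
LCM(45, 117, 261) = 3^2 × 5 × 13 × 29 = 16965.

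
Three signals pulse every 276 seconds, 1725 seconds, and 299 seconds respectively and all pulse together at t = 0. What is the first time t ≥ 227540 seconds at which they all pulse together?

Joint pulses occur at multiples of LCM(276, 1725, 299).
276 = 2^2 × 3 × 23
1725 = 3 × 5^2 × 23
299 = 13 × 23
LCM(276, 1725, 299) = 2^2 × 3 × 5^2 × 13 × 23 = 89700.
Smallest multiple of 89700 that is ≥ 227540: ⌈227540/89700⌉ × 89700 = 3 × 89700 = 269100.

269100 seconds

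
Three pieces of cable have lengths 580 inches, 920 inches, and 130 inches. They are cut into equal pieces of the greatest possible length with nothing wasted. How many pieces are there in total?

163

Piece length = gcd(580, 920, 130).
580 = 2^2 × 5 × 29
920 = 2^3 × 5 × 23
130 = 2 × 5 × 13
gcd(580, 920, 130) = 2 × 5 = 10.
Total pieces = 580/10 + 920/10 + 130/10 = 58 + 92 + 13 = 163.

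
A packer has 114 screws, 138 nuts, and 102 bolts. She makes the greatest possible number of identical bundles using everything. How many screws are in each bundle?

19

Number of bundles = gcd(114, 138, 102).
114 = 2 × 3 × 19
138 = 2 × 3 × 23
102 = 2 × 3 × 17
gcd(114, 138, 102) = 2 × 3 = 6.
screws per bundle = 114 / 6 = 19.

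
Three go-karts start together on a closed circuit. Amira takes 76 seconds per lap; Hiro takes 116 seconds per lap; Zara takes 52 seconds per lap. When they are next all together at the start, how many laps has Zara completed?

551 laps

The first common completion time is the LCM of the periods.
76 = 2^2 × 19
116 = 2^2 × 29
52 = 2^2 × 13
LCM(76, 116, 52) = 2^2 × 13 × 19 × 29 = 28652.
Laps for period 52: 28652 / 52 = 551.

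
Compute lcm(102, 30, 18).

102 = 2 × 3 × 17
30 = 2 × 3 × 5
18 = 2 × 3^2
LCM(102, 30, 18) = 2 × 3^2 × 5 × 17 = 1530.

1530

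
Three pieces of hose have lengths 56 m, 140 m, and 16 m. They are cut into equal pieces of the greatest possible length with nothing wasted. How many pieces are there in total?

53

Piece length = gcd(56, 140, 16).
56 = 2^3 × 7
140 = 2^2 × 5 × 7
16 = 2^4
gcd(56, 140, 16) = 2^2 = 4.
Total pieces = 56/4 + 140/4 + 16/4 = 14 + 35 + 4 = 53.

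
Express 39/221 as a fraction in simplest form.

39 = 3 × 13
221 = 13 × 17
gcd(39, 221) = 13.
Divide numerator and denominator by 13: 39/221 = 3/17.

3/17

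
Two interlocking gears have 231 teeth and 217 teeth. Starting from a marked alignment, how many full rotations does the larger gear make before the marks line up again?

The first common completion time is the LCM of the periods.
231 = 3 × 7 × 11
217 = 7 × 31
LCM(231, 217) = 3 × 7 × 11 × 31 = 7161.
Rotations for period 231: 7161 / 231 = 31.

31 rotations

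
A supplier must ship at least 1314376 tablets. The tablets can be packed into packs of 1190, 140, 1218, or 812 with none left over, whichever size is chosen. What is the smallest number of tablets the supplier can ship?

The number of tablets must be a common multiple of 1190, 140, 1218, and 812, so a multiple of their LCM.
1190 = 2 × 5 × 7 × 17
140 = 2^2 × 5 × 7
1218 = 2 × 3 × 7 × 29
812 = 2^2 × 7 × 29
LCM(1190, 140, 1218, 812) = 2^2 × 3 × 5 × 7 × 17 × 29 = 207060.
Smallest multiple of 207060 that is ≥ 1314376: ⌈1314376/207060⌉ × 207060 = 7 × 207060 = 1449420.

1449420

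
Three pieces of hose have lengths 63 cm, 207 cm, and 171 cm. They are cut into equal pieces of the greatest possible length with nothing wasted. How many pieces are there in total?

Piece length = gcd(63, 207, 171).
63 = 3^2 × 7
207 = 3^2 × 23
171 = 3^2 × 19
gcd(63, 207, 171) = 3^2 = 9.
Total pieces = 63/9 + 207/9 + 171/9 = 7 + 23 + 19 = 49.

49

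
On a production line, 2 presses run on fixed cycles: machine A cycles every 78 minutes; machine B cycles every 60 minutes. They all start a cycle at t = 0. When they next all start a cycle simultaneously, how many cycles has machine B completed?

13 cycles

They are all back at their starting positions together after one LCM of the periods.
78 = 2 × 3 × 13
60 = 2^2 × 3 × 5
LCM(78, 60) = 2^2 × 3 × 5 × 13 = 780.
Cycles for period 60: 780 / 60 = 13.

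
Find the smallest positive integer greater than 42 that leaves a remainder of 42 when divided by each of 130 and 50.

692

N − 42 must be a common multiple of 130 and 50.
130 = 2 × 5 × 13
50 = 2 × 5^2
LCM(130, 50) = 2 × 5^2 × 13 = 650.
Smallest N > 42 is LCM + 42 = 650 + 42 = 692.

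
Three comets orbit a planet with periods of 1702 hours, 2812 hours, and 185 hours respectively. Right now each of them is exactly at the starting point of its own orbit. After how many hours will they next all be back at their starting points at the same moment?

323380 hours

We need the least common multiple of the intervals.
1702 = 2 × 23 × 37
2812 = 2^2 × 19 × 37
185 = 5 × 37
LCM(1702, 2812, 185) = 2^2 × 5 × 19 × 23 × 37 = 323380.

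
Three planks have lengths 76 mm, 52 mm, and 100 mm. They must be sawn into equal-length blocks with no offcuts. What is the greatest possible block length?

4 mm

This is the greatest common divisor of 76, 52, and 100.
76 = 2^2 × 19
52 = 2^2 × 13
100 = 2^2 × 5^2
gcd(76, 52, 100) = 2^2 = 4.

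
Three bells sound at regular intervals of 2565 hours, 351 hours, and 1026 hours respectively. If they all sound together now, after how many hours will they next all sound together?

66690 hours

They coincide at every common multiple of the periods; the first is the LCM.
2565 = 3^3 × 5 × 19
351 = 3^3 × 13
1026 = 2 × 3^3 × 19
LCM(2565, 351, 1026) = 2 × 3^3 × 5 × 13 × 19 = 66690.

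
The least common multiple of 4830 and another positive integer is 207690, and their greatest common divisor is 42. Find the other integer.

gcd × lcm = product of the two integers, so the other integer is (42 × 207690) / 4830 = 1806.

1806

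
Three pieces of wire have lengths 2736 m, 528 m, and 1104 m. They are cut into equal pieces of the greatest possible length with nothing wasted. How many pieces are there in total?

91

Piece length = gcd(2736, 528, 1104).
2736 = 2^4 × 3^2 × 19
528 = 2^4 × 3 × 11
1104 = 2^4 × 3 × 23
gcd(2736, 528, 1104) = 2^4 × 3 = 48.
Total pieces = 2736/48 + 528/48 + 1104/48 = 57 + 11 + 23 = 91.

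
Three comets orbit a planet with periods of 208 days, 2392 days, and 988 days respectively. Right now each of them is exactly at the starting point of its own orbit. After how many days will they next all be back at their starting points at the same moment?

The first simultaneous occurrence is after LCM of the individual periods.
208 = 2^4 × 13
2392 = 2^3 × 13 × 23
988 = 2^2 × 13 × 19
LCM(208, 2392, 988) = 2^4 × 13 × 19 × 23 = 90896.

90896 days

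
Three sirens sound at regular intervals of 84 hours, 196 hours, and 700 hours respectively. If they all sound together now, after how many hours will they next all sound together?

14700 hours

The first simultaneous occurrence is after LCM of the individual periods.
84 = 2^2 × 3 × 7
196 = 2^2 × 7^2
700 = 2^2 × 5^2 × 7
LCM(84, 196, 700) = 2^2 × 3 × 5^2 × 7^2 = 14700.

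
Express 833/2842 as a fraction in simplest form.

833 = 7^2 × 17
2842 = 2 × 7^2 × 29
gcd(833, 2842) = 7^2 = 49.
Divide numerator and denominator by 49: 833/2842 = 17/58.

17/58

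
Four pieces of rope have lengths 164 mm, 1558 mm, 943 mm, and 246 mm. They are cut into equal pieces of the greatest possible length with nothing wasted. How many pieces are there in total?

71

Piece length = gcd(164, 1558, 943, 246).
164 = 2^2 × 41
1558 = 2 × 19 × 41
943 = 23 × 41
246 = 2 × 3 × 41
gcd(164, 1558, 943, 246) = 41.
Total pieces = 164/41 + 1558/41 + 943/41 + 246/41 = 4 + 38 + 23 + 6 = 71.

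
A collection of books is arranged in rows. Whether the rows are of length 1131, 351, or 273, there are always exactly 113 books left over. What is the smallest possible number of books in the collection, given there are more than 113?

71366

N − 113 must be a common multiple of 1131, 351, and 273.
1131 = 3 × 13 × 29
351 = 3^3 × 13
273 = 3 × 7 × 13
LCM(1131, 351, 273) = 3^3 × 7 × 13 × 29 = 71253.
Smallest N > 113 is LCM + 113 = 71253 + 113 = 71366.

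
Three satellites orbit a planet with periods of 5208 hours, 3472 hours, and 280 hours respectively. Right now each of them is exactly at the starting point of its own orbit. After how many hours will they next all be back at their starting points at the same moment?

52080 hours

The first simultaneous occurrence is after LCM of the individual periods.
5208 = 2^3 × 3 × 7 × 31
3472 = 2^4 × 7 × 31
280 = 2^3 × 5 × 7
LCM(5208, 3472, 280) = 2^4 × 3 × 5 × 7 × 31 = 52080.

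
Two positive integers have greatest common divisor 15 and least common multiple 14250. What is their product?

For any two positive integers, gcd × lcm = product = 15 × 14250 = 213750.

213750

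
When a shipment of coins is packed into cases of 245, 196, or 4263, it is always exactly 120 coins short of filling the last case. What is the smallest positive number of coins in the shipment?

85140

Being 120 short of a full case of size k means N ≡ −120 (mod k), i.e. N + 120 is a multiple of each size.
245 = 5 × 7^2
196 = 2^2 × 7^2
4263 = 3 × 7^2 × 29
LCM(245, 196, 4263) = 2^2 × 3 × 5 × 7^2 × 29 = 85260.
Smallest positive N is 85260 − 120 = 85140.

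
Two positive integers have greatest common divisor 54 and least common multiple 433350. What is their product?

For any two positive integers, gcd × lcm = product = 54 × 433350 = 23400900.

23400900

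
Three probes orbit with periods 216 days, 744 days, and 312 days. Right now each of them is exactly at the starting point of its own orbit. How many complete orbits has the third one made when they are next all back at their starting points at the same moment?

279 orbits

They are all back at their starting positions together after one LCM of the periods.
216 = 2^3 × 3^3
744 = 2^3 × 3 × 31
312 = 2^3 × 3 × 13
LCM(216, 744, 312) = 2^3 × 3^3 × 13 × 31 = 87048.
Orbits for period 312: 87048 / 312 = 279.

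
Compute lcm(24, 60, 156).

24 = 2^3 × 3
60 = 2^2 × 3 × 5
156 = 2^2 × 3 × 13
LCM(24, 60, 156) = 2^3 × 3 × 5 × 13 = 1560.

1560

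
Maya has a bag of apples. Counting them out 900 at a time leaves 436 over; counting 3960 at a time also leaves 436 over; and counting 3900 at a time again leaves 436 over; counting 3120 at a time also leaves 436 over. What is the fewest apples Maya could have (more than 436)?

N − 436 must be a common multiple of 900, 3960, 3900, and 3120.
900 = 2^2 × 3^2 × 5^2
3960 = 2^3 × 3^2 × 5 × 11
3900 = 2^2 × 3 × 5^2 × 13
3120 = 2^4 × 3 × 5 × 13
LCM(900, 3960, 3900, 3120) = 2^4 × 3^2 × 5^2 × 11 × 13 = 514800.
Smallest N > 436 is LCM + 436 = 514800 + 436 = 515236.

515236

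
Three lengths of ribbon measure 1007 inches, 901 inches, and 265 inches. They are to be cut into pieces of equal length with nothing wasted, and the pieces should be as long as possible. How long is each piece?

53 inches

The greatest length dividing all of 1007, 901, and 265 is their gcd.
1007 = 19 × 53
901 = 17 × 53
265 = 5 × 53
gcd(1007, 901, 265) = 53.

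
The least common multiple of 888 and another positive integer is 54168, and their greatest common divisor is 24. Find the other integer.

1464

gcd × lcm = product of the two integers, so the other integer is (24 × 54168) / 888 = 1464.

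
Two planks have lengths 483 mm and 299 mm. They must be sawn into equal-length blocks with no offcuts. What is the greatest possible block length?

23 mm

The block length must divide every plank, so the greatest is gcd(483, 299).
483 = 3 × 7 × 23
299 = 13 × 23
gcd(483, 299) = 23.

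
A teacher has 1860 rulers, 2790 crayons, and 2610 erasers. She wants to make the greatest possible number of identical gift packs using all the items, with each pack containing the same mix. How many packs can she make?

30 packs

The pack count must divide each quantity, so the greatest is gcd(1860, 2790, 2610).
1860 = 2^2 × 3 × 5 × 31
2790 = 2 × 3^2 × 5 × 31
2610 = 2 × 3^2 × 5 × 29
gcd(1860, 2790, 2610) = 2 × 3 × 5 = 30.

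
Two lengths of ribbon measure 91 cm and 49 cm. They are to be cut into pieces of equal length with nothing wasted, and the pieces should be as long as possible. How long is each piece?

Each piece length must divide every original length, so the longest possible is gcd(91, 49).
91 = 7 × 13
49 = 7^2
gcd(91, 49) = 7.

7 cm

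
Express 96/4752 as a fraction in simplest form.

96 = 2^5 × 3
4752 = 2^4 × 3^3 × 11
gcd(96, 4752) = 2^4 × 3 = 48.
Divide numerator and denominator by 48: 96/4752 = 2/99.

2/99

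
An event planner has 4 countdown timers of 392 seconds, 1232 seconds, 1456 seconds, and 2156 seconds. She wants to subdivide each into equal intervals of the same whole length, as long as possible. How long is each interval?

28 seconds

The interval must divide each timer length; the longest such is the gcd.
392 = 2^3 × 7^2
1232 = 2^4 × 7 × 11
1456 = 2^4 × 7 × 13
2156 = 2^2 × 7^2 × 11
gcd(392, 1232, 1456, 2156) = 2^2 × 7 = 28.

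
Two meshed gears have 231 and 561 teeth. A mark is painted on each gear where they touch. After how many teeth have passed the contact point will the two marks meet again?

They coincide at every common multiple of the periods; the first is the LCM.
231 = 3 × 7 × 11
561 = 3 × 11 × 17
LCM(231, 561) = 3 × 7 × 11 × 17 = 3927.

3927 teeth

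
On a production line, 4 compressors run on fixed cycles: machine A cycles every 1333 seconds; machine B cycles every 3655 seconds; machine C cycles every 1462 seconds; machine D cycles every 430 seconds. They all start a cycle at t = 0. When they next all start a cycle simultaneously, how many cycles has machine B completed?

They are all back at their starting positions together after one LCM of the periods.
1333 = 31 × 43
3655 = 5 × 17 × 43
1462 = 2 × 17 × 43
430 = 2 × 5 × 43
LCM(1333, 3655, 1462, 430) = 2 × 5 × 17 × 31 × 43 = 226610.
Cycles for period 3655: 226610 / 3655 = 62.

62 cycles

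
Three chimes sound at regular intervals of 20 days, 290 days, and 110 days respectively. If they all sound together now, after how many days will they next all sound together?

6380 days

They coincide at every common multiple of the periods; the first is the LCM.
20 = 2^2 × 5
290 = 2 × 5 × 29
110 = 2 × 5 × 11
LCM(20, 290, 110) = 2^2 × 5 × 11 × 29 = 6380.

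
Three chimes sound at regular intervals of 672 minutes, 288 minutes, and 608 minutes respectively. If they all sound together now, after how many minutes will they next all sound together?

They coincide at every common multiple of the periods; the first is the LCM.
672 = 2^5 × 3 × 7
288 = 2^5 × 3^2
608 = 2^5 × 19
LCM(672, 288, 608) = 2^5 × 3^2 × 7 × 19 = 38304.

38304 minutes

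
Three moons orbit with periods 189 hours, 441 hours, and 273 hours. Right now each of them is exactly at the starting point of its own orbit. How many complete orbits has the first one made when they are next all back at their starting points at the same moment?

All finish a whole number of cycles simultaneously at t = LCM of the periods.
189 = 3^3 × 7
441 = 3^2 × 7^2
273 = 3 × 7 × 13
LCM(189, 441, 273) = 3^3 × 7^2 × 13 = 17199.
Orbits for period 189: 17199 / 189 = 91.

91 orbits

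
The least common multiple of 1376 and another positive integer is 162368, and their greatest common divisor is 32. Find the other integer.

gcd × lcm = product of the two integers, so the other integer is (32 × 162368) / 1376 = 3776.

3776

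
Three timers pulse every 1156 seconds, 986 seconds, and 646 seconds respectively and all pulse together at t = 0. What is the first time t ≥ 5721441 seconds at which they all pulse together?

5732604 seconds

Joint pulses occur at multiples of LCM(1156, 986, 646).
1156 = 2^2 × 17^2
986 = 2 × 17 × 29
646 = 2 × 17 × 19
LCM(1156, 986, 646) = 2^2 × 17^2 × 19 × 29 = 636956.
Smallest multiple of 636956 that is ≥ 5721441: ⌈5721441/636956⌉ × 636956 = 9 × 636956 = 5732604.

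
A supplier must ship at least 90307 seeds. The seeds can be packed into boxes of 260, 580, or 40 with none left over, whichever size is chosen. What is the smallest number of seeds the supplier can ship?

90480

The number of seeds must be a common multiple of 260, 580, and 40, so a multiple of their LCM.
260 = 2^2 × 5 × 13
580 = 2^2 × 5 × 29
40 = 2^3 × 5
LCM(260, 580, 40) = 2^3 × 5 × 13 × 29 = 15080.
Smallest multiple of 15080 that is ≥ 90307: ⌈90307/15080⌉ × 15080 = 6 × 15080 = 90480.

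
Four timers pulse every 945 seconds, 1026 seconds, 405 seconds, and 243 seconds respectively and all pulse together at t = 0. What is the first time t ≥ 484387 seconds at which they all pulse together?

646380 seconds

Joint pulses occur at multiples of LCM(945, 1026, 405, 243).
945 = 3^3 × 5 × 7
1026 = 2 × 3^3 × 19
405 = 3^4 × 5
243 = 3^5
LCM(945, 1026, 405, 243) = 2 × 3^5 × 5 × 7 × 19 = 323190.
Smallest multiple of 323190 that is ≥ 484387: ⌈484387/323190⌉ × 323190 = 2 × 323190 = 646380.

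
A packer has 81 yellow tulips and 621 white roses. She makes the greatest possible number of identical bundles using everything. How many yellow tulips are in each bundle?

Number of bundles = gcd(81, 621).
81 = 3^4
621 = 3^3 × 23
gcd(81, 621) = 3^3 = 27.
yellow tulips per bundle = 81 / 27 = 3.

3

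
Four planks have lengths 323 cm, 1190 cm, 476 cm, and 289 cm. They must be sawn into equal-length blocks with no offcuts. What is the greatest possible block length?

This is the greatest common divisor of 323, 1190, 476, and 289.
323 = 17 × 19
1190 = 2 × 5 × 7 × 17
476 = 2^2 × 7 × 17
289 = 17^2
gcd(323, 1190, 476, 289) = 17.

17 cm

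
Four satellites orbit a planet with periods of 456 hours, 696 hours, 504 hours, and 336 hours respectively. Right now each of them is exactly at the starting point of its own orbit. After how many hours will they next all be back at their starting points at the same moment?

555408 hours

We need the least common multiple of the intervals.
456 = 2^3 × 3 × 19
696 = 2^3 × 3 × 29
504 = 2^3 × 3^2 × 7
336 = 2^4 × 3 × 7
LCM(456, 696, 504, 336) = 2^4 × 3^2 × 7 × 19 × 29 = 555408.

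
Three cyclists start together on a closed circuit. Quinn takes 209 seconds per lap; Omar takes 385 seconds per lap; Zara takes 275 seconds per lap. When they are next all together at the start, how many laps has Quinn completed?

They are all back at their starting positions together after one LCM of the periods.
209 = 11 × 19
385 = 5 × 7 × 11
275 = 5^2 × 11
LCM(209, 385, 275) = 5^2 × 7 × 11 × 19 = 36575.
Laps for period 209: 36575 / 209 = 175.

175 laps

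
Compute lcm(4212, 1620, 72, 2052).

4212 = 2^2 × 3^4 × 13
1620 = 2^2 × 3^4 × 5
72 = 2^3 × 3^2
2052 = 2^2 × 3^3 × 19
LCM(4212, 1620, 72, 2052) = 2^3 × 3^4 × 5 × 13 × 19 = 800280.

800280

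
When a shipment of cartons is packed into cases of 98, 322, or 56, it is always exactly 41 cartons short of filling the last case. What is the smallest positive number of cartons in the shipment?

Being 41 short of a full case of size k means N ≡ −41 (mod k), i.e. N + 41 is a multiple of each size.
98 = 2 × 7^2
322 = 2 × 7 × 23
56 = 2^3 × 7
LCM(98, 322, 56) = 2^3 × 7^2 × 23 = 9016.
Smallest positive N is 9016 − 41 = 8975.

8975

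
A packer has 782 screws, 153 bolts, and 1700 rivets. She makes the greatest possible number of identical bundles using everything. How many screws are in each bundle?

46

Number of bundles = gcd(782, 153, 1700).
782 = 2 × 17 × 23
153 = 3^2 × 17
1700 = 2^2 × 5^2 × 17
gcd(782, 153, 1700) = 17.
screws per bundle = 782 / 17 = 46.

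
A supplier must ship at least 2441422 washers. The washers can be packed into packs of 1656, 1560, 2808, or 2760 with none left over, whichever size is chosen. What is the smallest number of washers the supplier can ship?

2583360

The number of washers must be a common multiple of 1656, 1560, 2808, and 2760, so a multiple of their LCM.
1656 = 2^3 × 3^2 × 23
1560 = 2^3 × 3 × 5 × 13
2808 = 2^3 × 3^3 × 13
2760 = 2^3 × 3 × 5 × 23
LCM(1656, 1560, 2808, 2760) = 2^3 × 3^3 × 5 × 13 × 23 = 322920.
Smallest multiple of 322920 that is ≥ 2441422: ⌈2441422/322920⌉ × 322920 = 8 × 322920 = 2583360.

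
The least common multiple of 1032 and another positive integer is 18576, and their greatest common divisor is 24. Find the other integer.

gcd × lcm = product of the two integers, so the other integer is (24 × 18576) / 1032 = 432.

432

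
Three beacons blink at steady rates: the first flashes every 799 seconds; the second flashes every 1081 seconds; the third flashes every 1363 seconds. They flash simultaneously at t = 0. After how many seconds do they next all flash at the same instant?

We need the least common multiple of the intervals.
799 = 17 × 47
1081 = 23 × 47
1363 = 29 × 47
LCM(799, 1081, 1363) = 17 × 23 × 29 × 47 = 532933.

532933 seconds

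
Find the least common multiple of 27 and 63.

27 = 3^3
63 = 3^2 × 7
LCM(27, 63) = 3^3 × 7 = 189.

189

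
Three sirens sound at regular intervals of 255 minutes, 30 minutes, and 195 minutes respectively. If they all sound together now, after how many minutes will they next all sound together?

The first simultaneous occurrence is after LCM of the individual periods.
255 = 3 × 5 × 17
30 = 2 × 3 × 5
195 = 3 × 5 × 13
LCM(255, 30, 195) = 2 × 3 × 5 × 13 × 17 = 6630.

6630 minutes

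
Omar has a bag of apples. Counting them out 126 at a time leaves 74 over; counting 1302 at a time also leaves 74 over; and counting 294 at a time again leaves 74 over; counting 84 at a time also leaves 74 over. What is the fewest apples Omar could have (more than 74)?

N − 74 must be a common multiple of 126, 1302, 294, and 84.
126 = 2 × 3^2 × 7
1302 = 2 × 3 × 7 × 31
294 = 2 × 3 × 7^2
84 = 2^2 × 3 × 7
LCM(126, 1302, 294, 84) = 2^2 × 3^2 × 7^2 × 31 = 54684.
Smallest N > 74 is LCM + 74 = 54684 + 74 = 54758.

54758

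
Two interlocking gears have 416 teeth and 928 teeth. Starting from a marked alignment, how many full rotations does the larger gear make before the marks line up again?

13 rotations

They are all back at their starting positions together after one LCM of the periods.
416 = 2^5 × 13
928 = 2^5 × 29
LCM(416, 928) = 2^5 × 13 × 29 = 12064.
Rotations for period 928: 12064 / 928 = 13.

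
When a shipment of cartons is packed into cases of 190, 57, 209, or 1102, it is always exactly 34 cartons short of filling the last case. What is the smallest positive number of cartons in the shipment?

181796

Being 34 short of a full case of size k means N ≡ −34 (mod k), i.e. N + 34 is a multiple of each size.
190 = 2 × 5 × 19
57 = 3 × 19
209 = 11 × 19
1102 = 2 × 19 × 29
LCM(190, 57, 209, 1102) = 2 × 3 × 5 × 11 × 19 × 29 = 181830.
Smallest positive N is 181830 − 34 = 181796.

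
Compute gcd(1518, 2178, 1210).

1518 = 2 × 3 × 11 × 23
2178 = 2 × 3^2 × 11^2
1210 = 2 × 5 × 11^2
gcd(1518, 2178, 1210) = 2 × 11 = 22.

22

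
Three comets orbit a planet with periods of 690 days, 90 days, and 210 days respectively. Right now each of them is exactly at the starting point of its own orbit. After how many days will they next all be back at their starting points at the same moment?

14490 days

The first simultaneous occurrence is after LCM of the individual periods.
690 = 2 × 3 × 5 × 23
90 = 2 × 3^2 × 5
210 = 2 × 3 × 5 × 7
LCM(690, 90, 210) = 2 × 3^2 × 5 × 7 × 23 = 14490.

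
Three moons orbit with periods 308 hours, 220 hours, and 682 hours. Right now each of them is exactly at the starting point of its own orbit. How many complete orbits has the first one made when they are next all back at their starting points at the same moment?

All finish a whole number of cycles simultaneously at t = LCM of the periods.
308 = 2^2 × 7 × 11
220 = 2^2 × 5 × 11
682 = 2 × 11 × 31
LCM(308, 220, 682) = 2^2 × 5 × 7 × 11 × 31 = 47740.
Orbits for period 308: 47740 / 308 = 155.

155 orbits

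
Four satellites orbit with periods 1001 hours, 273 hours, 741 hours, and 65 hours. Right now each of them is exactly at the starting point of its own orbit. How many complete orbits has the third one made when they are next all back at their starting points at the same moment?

The first common completion time is the LCM of the periods.
1001 = 7 × 11 × 13
273 = 3 × 7 × 13
741 = 3 × 13 × 19
65 = 5 × 13
LCM(1001, 273, 741, 65) = 3 × 5 × 7 × 11 × 13 × 19 = 285285.
Orbits for period 741: 285285 / 741 = 385.

385 orbits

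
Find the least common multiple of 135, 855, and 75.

12825

135 = 3^3 × 5
855 = 3^2 × 5 × 19
75 = 3 × 5^2
LCM(135, 855, 75) = 3^3 × 5^2 × 19 = 12825.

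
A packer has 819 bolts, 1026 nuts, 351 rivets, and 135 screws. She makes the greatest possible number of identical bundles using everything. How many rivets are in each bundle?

Number of bundles = gcd(819, 1026, 351, 135).
819 = 3^2 × 7 × 13
1026 = 2 × 3^3 × 19
351 = 3^3 × 13
135 = 3^3 × 5
gcd(819, 1026, 351, 135) = 3^2 = 9.
rivets per bundle = 351 / 9 = 39.

39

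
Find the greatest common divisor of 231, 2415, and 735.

231 = 3 × 7 × 11
2415 = 3 × 5 × 7 × 23
735 = 3 × 5 × 7^2
gcd(231, 2415, 735) = 3 × 7 = 21.

21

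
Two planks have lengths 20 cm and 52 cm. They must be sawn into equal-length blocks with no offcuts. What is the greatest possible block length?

The block length must divide every plank, so the greatest is gcd(20, 52).
20 = 2^2 × 5
52 = 2^2 × 13
gcd(20, 52) = 2^2 = 4.

4 cm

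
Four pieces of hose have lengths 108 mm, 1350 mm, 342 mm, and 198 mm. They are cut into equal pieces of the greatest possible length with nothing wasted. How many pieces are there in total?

111

Piece length = gcd(108, 1350, 342, 198).
108 = 2^2 × 3^3
1350 = 2 × 3^3 × 5^2
342 = 2 × 3^2 × 19
198 = 2 × 3^2 × 11
gcd(108, 1350, 342, 198) = 2 × 3^2 = 18.
Total pieces = 108/18 + 1350/18 + 342/18 + 198/18 = 6 + 75 + 19 + 11 = 111.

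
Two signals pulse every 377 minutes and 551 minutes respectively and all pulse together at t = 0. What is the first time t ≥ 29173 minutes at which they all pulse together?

35815 minutes

Joint pulses occur at multiples of LCM(377, 551).
377 = 13 × 29
551 = 19 × 29
LCM(377, 551) = 13 × 19 × 29 = 7163.
Smallest multiple of 7163 that is ≥ 29173: ⌈29173/7163⌉ × 7163 = 5 × 7163 = 35815.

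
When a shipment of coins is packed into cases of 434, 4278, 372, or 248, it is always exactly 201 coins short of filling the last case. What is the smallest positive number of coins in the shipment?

Being 201 short of a full case of size k means N ≡ −201 (mod k), i.e. N + 201 is a multiple of each size.
434 = 2 × 7 × 31
4278 = 2 × 3 × 23 × 31
372 = 2^2 × 3 × 31
248 = 2^3 × 31
LCM(434, 4278, 372, 248) = 2^3 × 3 × 7 × 23 × 31 = 119784.
Smallest positive N is 119784 − 201 = 119583.

119583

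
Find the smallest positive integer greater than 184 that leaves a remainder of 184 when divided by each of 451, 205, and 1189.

65579

N − 184 must be a common multiple of 451, 205, and 1189.
451 = 11 × 41
205 = 5 × 41
1189 = 29 × 41
LCM(451, 205, 1189) = 5 × 11 × 29 × 41 = 65395.
Smallest N > 184 is LCM + 184 = 65395 + 184 = 65579.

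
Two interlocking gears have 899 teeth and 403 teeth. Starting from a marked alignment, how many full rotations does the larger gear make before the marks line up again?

13 rotations

The first common completion time is the LCM of the periods.
899 = 29 × 31
403 = 13 × 31
LCM(899, 403) = 13 × 29 × 31 = 11687.
Rotations for period 899: 11687 / 899 = 13.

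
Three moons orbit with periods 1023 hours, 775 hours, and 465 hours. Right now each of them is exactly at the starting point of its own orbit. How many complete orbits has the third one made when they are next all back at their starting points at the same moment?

The first common completion time is the LCM of the periods.
1023 = 3 × 11 × 31
775 = 5^2 × 31
465 = 3 × 5 × 31
LCM(1023, 775, 465) = 3 × 5^2 × 11 × 31 = 25575.
Orbits for period 465: 25575 / 465 = 55.

55 orbits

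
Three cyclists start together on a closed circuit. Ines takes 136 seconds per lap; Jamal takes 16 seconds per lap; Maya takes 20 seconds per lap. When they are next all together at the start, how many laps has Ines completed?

10 laps

The first common completion time is the LCM of the periods.
136 = 2^3 × 17
16 = 2^4
20 = 2^2 × 5
LCM(136, 16, 20) = 2^4 × 5 × 17 = 1360.
Laps for period 136: 1360 / 136 = 10.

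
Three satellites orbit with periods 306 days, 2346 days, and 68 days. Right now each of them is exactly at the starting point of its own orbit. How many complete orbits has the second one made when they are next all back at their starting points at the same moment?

The first common completion time is the LCM of the periods.
306 = 2 × 3^2 × 17
2346 = 2 × 3 × 17 × 23
68 = 2^2 × 17
LCM(306, 2346, 68) = 2^2 × 3^2 × 17 × 23 = 14076.
Orbits for period 2346: 14076 / 2346 = 6.

6 orbits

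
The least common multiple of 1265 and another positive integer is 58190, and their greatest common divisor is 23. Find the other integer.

gcd × lcm = product of the two integers, so the other integer is (23 × 58190) / 1265 = 1058.

1058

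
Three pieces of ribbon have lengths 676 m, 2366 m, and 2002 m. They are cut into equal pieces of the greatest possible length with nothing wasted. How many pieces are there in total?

194

Piece length = gcd(676, 2366, 2002).
676 = 2^2 × 13^2
2366 = 2 × 7 × 13^2
2002 = 2 × 7 × 11 × 13
gcd(676, 2366, 2002) = 2 × 13 = 26.
Total pieces = 676/26 + 2366/26 + 2002/26 = 26 + 91 + 77 = 194.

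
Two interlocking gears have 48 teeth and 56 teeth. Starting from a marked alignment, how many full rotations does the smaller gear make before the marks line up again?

7 rotations

All finish a whole number of cycles simultaneously at t = LCM of the periods.
48 = 2^4 × 3
56 = 2^3 × 7
LCM(48, 56) = 2^4 × 3 × 7 = 336.
Rotations for period 48: 336 / 48 = 7.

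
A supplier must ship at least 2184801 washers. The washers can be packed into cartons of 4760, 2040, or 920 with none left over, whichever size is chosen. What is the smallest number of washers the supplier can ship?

2299080

The number of washers must be a common multiple of 4760, 2040, and 920, so a multiple of their LCM.
4760 = 2^3 × 5 × 7 × 17
2040 = 2^3 × 3 × 5 × 17
920 = 2^3 × 5 × 23
LCM(4760, 2040, 920) = 2^3 × 3 × 5 × 7 × 17 × 23 = 328440.
Smallest multiple of 328440 that is ≥ 2184801: ⌈2184801/328440⌉ × 328440 = 7 × 328440 = 2299080.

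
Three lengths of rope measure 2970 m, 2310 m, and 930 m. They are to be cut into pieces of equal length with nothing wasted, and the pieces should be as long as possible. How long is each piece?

30 m

The greatest length dividing all of 2970, 2310, and 930 is their gcd.
2970 = 2 × 3^3 × 5 × 11
2310 = 2 × 3 × 5 × 7 × 11
930 = 2 × 3 × 5 × 31
gcd(2970, 2310, 930) = 2 × 3 × 5 = 30.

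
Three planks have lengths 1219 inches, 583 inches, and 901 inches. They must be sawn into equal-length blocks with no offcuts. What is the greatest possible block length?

The block length must divide every plank, so the greatest is gcd(1219, 583, 901).
1219 = 23 × 53
583 = 11 × 53
901 = 17 × 53
gcd(1219, 583, 901) = 53.

53 inches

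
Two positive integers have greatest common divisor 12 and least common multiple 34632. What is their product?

For any two positive integers, gcd × lcm = product = 12 × 34632 = 415584.

415584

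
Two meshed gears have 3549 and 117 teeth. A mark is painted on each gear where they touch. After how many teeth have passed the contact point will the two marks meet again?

10647 teeth

They coincide at every common multiple of the periods; the first is the LCM.
3549 = 3 × 7 × 13^2
117 = 3^2 × 13
LCM(3549, 117) = 3^2 × 7 × 13^2 = 10647.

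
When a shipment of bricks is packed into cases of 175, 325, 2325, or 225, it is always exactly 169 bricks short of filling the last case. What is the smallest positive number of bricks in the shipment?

Being 169 short of a full case of size k means N ≡ −169 (mod k), i.e. N + 169 is a multiple of each size.
175 = 5^2 × 7
325 = 5^2 × 13
2325 = 3 × 5^2 × 31
225 = 3^2 × 5^2
LCM(175, 325, 2325, 225) = 3^2 × 5^2 × 7 × 13 × 31 = 634725.
Smallest positive N is 634725 − 169 = 634556.

634556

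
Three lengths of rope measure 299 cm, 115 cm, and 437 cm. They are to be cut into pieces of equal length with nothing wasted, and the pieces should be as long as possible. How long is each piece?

Each piece length must divide every original length, so the longest possible is gcd(299, 115, 437).
299 = 13 × 23
115 = 5 × 23
437 = 19 × 23
gcd(299, 115, 437) = 23.

23 cm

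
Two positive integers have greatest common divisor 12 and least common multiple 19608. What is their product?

235296

For any two positive integers, gcd × lcm = product = 12 × 19608 = 235296.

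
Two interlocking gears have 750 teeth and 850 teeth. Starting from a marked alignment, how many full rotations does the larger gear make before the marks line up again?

The first common completion time is the LCM of the periods.
750 = 2 × 3 × 5^3
850 = 2 × 5^2 × 17
LCM(750, 850) = 2 × 3 × 5^3 × 17 = 12750.
Rotations for period 850: 12750 / 850 = 15.

15 rotations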